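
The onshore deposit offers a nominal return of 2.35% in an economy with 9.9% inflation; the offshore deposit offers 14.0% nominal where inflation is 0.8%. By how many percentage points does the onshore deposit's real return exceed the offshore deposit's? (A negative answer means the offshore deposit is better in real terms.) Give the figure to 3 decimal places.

-19.965

The onshore deposit real return: 1.0235/1.099 − 1 = -6.8699%.
The offshore deposit real return: 1.140/1.008 − 1 = 13.0952%.
Difference: -6.8699 − 13.0952 = -19.9651 pp.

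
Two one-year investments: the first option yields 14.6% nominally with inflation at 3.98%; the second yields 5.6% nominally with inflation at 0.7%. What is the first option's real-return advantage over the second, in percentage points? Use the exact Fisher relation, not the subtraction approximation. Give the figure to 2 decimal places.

The first option real return: 1.146/1.0398 − 1 = 10.214%.
The second real return: 1.056/1.007 − 1 = 4.866%.
Difference: 10.214 − 4.866 = 5.348 pp.

5.35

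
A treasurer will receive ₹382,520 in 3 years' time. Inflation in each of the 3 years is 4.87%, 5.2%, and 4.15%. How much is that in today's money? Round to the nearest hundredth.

Price-level factor over 3 years: 1.0487 × 1.052 × 1.0415 = 1.1490165446.
Purchasing power today: ₹382,520 divided by that factor.

₹332,910.79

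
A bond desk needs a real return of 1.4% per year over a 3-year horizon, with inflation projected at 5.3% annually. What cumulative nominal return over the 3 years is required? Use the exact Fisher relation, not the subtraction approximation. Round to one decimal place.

Required annual nominal rate: (1+1.4%)(1+5.3%) − 1 = 6.7742%.
Cumulative over 3 years: (1 + 0.067742)^3 − 1 ≈ 0.21730.

21.7%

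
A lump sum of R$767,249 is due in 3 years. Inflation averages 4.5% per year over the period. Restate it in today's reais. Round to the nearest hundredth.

R$672,337.69

Price-level factor over 3 years: (1 + 4.5%)^3 = 1.141166125.
Purchasing power today: R$767,249 divided by that factor.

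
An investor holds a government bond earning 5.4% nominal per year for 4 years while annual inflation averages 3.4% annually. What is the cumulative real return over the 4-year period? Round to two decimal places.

The annual real rate is (1+5.4%)/(1+3.4%) − 1 = 1.9342%.
Compounded over 4 years: (1 + 0.019342)^4 − 1 ≈ 0.07964.

7.96%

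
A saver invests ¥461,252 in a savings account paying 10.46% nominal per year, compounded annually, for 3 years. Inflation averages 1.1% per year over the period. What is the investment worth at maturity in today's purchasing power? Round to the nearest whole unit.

Nominal value at maturity: ¥461,252 × (1 + 10.46%)^3 ≈ ¥621,661.
Price-level factor over 3 years: (1 + 1.1%)^3 = 1.033364331.
Dividing the nominal maturity value by the price-level factor gives the value in today's money.

¥601,589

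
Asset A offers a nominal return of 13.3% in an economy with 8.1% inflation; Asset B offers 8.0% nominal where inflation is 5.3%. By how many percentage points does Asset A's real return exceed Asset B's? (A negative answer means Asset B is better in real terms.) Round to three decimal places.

2.246

Asset A real return: 1.133/1.081 − 1 = 4.8104%.
Asset B real return: 1.080/1.053 − 1 = 2.5641%.
Difference: 4.8104 − 2.5641 = 2.2463 pp.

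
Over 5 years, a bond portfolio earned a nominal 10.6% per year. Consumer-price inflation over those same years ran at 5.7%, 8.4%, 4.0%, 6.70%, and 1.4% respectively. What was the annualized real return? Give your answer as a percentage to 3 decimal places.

5.120%

Cumulative inflation factor: 1.057 × 1.084 × 1.040 × 1.0670 × 1.014 ≈ 1.28926.
Nominal growth factor: 1.65491. Real growth factor = 1.65491 / 1.28926 ≈ 1.28362.
Annualized: 1.28362^(1/5) − 1 ≈ 0.05120.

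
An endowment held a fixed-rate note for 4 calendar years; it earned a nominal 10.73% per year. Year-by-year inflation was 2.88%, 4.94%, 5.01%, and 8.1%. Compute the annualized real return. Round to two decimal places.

Cumulative inflation factor: 1.0288 × 1.0494 × 1.0501 × 1.081 ≈ 1.22554.
Nominal growth factor: 1.50335. Real growth factor = 1.50335 / 1.22554 ≈ 1.22668.
Annualized: 1.22668^(1/4) − 1 ≈ 0.05241.

5.24%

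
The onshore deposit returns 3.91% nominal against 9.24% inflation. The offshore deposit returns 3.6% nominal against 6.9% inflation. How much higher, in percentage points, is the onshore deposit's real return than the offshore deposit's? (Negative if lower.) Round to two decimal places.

The onshore deposit real return: 1.0391/1.0924 − 1 = -4.879%.
The offshore deposit real return: 1.036/1.069 − 1 = -3.087%.
Difference: -4.879 − (-3.087) = -1.792 pp.

-1.79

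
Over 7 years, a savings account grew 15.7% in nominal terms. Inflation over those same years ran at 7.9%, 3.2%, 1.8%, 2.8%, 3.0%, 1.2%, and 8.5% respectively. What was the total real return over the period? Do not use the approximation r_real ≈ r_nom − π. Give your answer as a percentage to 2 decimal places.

-12.21%

Cumulative inflation factor: 1.079 × 1.032 × 1.018 × 1.028 × 1.030 × 1.012 × 1.085 ≈ 1.31792.
Nominal growth factor: 1.15700. Real growth factor = 1.15700 / 1.31792 ≈ 0.87790.
Total real return ≈ -12.2102%.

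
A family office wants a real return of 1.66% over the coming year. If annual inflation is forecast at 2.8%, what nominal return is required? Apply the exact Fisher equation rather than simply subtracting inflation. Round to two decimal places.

By the Fisher equation, 1 + r_nom = (1 + 1.66%)(1 + 2.8%) = 1.0166 × 1.028 = 1.0450648.
So r_nom = 4.50648%.

4.51%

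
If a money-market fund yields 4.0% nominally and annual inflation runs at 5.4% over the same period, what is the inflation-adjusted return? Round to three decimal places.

Real return via the Fisher equation: (1 + 4.0%)/(1 + 5.4%) − 1 = 1.040/1.054 − 1 ≈ -0.01328.

-1.328%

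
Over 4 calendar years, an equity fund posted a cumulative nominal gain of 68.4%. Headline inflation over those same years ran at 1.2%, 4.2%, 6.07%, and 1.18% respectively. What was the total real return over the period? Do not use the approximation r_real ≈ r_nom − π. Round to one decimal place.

48.8%

Cumulative inflation factor: 1.012 × 1.042 × 1.0607 × 1.0118 ≈ 1.13171.
Nominal growth factor: 1.68400. Real growth factor = 1.68400 / 1.13171 ≈ 1.48801.
Total real return ≈ 48.8013%.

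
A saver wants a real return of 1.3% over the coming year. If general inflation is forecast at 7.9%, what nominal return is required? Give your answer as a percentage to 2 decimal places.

By the Fisher equation, 1 + r_nom = (1 + 1.3%)(1 + 7.9%) = 1.013 × 1.079 = 1.093027.
So r_nom = 9.3027%.

9.30%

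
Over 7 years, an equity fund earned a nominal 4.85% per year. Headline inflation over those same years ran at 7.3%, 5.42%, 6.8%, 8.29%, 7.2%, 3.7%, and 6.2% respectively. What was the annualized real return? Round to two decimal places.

-1.46%

Cumulative inflation factor: 1.073 × 1.0542 × 1.068 × 1.0829 × 1.072 × 1.037 × 1.062 ≈ 1.54447.
Nominal growth factor: 1.39309. Real growth factor = 1.39309 / 1.54447 ≈ 0.90198.
Annualized: 0.90198^(1/7) − 1 ≈ -0.01463.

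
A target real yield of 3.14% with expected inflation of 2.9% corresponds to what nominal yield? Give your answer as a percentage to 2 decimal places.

6.13%

By the Fisher equation, 1 + r_nom = (1 + 3.14%)(1 + 2.9%) = 1.0314 × 1.029 = 1.0613106.
So r_nom = 6.13106%.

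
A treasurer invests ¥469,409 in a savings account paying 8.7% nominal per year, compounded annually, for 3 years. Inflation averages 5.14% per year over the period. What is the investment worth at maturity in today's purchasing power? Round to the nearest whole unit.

Nominal value at maturity: ¥469,409 × (1 + 8.7%)^3 ≈ ¥602,893.
Price-level factor over 3 years: (1 + 5.14%)^3 ≈ 1.1622616767.
Dividing the nominal maturity value by the price-level factor gives the value in today's money.

¥518,724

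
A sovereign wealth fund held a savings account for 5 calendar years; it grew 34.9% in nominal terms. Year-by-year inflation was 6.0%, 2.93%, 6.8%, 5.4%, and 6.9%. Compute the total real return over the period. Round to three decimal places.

2.748%

Cumulative inflation factor: 1.060 × 1.0293 × 1.068 × 1.054 × 1.069 ≈ 1.31292.
Nominal growth factor: 1.34900. Real growth factor = 1.34900 / 1.31292 ≈ 1.02748.
Total real return ≈ 2.7483%.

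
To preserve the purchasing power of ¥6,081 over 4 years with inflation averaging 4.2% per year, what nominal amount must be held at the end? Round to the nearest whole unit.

Cumulative price-level factor: (1+4.2%)^4 ≈ 1.1788834637.
Multiplying ¥6,081 by the price-level factor gives the future nominal sum.

¥7,169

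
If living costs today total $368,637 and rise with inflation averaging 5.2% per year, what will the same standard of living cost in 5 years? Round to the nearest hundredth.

$474,982.51

Cumulative price-level factor: (1+5.2%)^5 ≈ 1.2884830183.
Multiplying $368,637 by the price-level factor gives the future nominal sum.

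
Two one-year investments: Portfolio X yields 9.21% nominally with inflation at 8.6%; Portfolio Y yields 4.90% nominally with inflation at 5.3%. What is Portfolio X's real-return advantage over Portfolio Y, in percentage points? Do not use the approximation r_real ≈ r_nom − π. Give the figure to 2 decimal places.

0.94

Portfolio X real return: 1.0921/1.086 − 1 = 0.562%.
Portfolio Y real return: 1.0490/1.053 − 1 = -0.380%.
Difference: 0.562 − (-0.380) = 0.942 pp.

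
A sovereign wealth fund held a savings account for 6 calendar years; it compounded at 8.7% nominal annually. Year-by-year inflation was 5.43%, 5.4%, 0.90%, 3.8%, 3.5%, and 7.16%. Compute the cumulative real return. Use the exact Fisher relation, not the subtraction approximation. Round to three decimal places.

Cumulative inflation factor: 1.0543 × 1.054 × 1.0090 × 1.038 × 1.035 × 1.0716 ≈ 1.29082.
Nominal growth factor: 1.64959. Real growth factor = 1.64959 / 1.29082 ≈ 1.27794.
Total real return ≈ 27.7941%.

27.794%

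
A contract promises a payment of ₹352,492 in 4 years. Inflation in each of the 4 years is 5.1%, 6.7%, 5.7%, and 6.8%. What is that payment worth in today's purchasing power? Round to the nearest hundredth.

₹278,442.73

Price-level factor over 4 years: 1.051 × 1.067 × 1.057 × 1.068 ≈ 1.2659407373.
Purchasing power today: ₹352,492 divided by that factor.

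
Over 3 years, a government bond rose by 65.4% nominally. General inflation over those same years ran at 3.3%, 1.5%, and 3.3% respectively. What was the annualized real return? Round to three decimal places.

Cumulative inflation factor: 1.033 × 1.015 × 1.033 ≈ 1.08310.
Nominal growth factor: 1.65400. Real growth factor = 1.65400 / 1.08310 ≈ 1.52710.
Annualized: 1.52710^(1/3) − 1 ≈ 0.15157.

15.157%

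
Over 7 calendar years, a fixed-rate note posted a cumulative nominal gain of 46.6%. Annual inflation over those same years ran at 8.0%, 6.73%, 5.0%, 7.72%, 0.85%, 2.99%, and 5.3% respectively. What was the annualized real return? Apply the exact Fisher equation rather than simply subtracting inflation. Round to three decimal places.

Cumulative inflation factor: 1.080 × 1.0673 × 1.050 × 1.0772 × 1.0085 × 1.0299 × 1.053 ≈ 1.42592.
Nominal growth factor: 1.46600. Real growth factor = 1.46600 / 1.42592 ≈ 1.02811.
Annualized: 1.02811^(1/7) − 1 ≈ 0.00397.

0.397%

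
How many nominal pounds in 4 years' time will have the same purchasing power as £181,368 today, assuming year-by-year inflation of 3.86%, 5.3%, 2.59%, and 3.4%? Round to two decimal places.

Cumulative price-level factor: 1.0386 × 1.053 × 1.0259 × 1.034 ≈ 1.1601182479.
Multiplying £181,368 by the price-level factor gives the future nominal sum.

£210,408.33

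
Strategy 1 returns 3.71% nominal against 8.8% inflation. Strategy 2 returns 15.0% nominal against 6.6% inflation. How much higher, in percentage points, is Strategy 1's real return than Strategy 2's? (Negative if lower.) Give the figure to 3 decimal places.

-12.558

Strategy 1 real return: 1.0371/1.088 − 1 = -4.6783%.
Strategy 2 real return: 1.150/1.066 − 1 = 7.8799%.
Difference: -4.6783 − 7.8799 = -12.5582 pp.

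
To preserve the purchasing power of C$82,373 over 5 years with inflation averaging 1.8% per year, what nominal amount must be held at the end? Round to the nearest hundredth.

Cumulative price-level factor: (1+1.8%)^5 ≈ 1.0932988468.
Multiplying C$82,373 by the price-level factor gives the future nominal sum.

C$90,058.31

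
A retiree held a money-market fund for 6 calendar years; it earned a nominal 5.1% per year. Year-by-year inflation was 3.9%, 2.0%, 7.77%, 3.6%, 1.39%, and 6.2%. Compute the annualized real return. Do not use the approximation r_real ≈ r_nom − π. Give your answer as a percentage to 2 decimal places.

0.94%

Cumulative inflation factor: 1.039 × 1.020 × 1.0777 × 1.036 × 1.0139 × 1.062 ≈ 1.27407.
Nominal growth factor: 1.34777. Real growth factor = 1.34777 / 1.27407 ≈ 1.05785.
Annualized: 1.05785^(1/6) − 1 ≈ 0.00942.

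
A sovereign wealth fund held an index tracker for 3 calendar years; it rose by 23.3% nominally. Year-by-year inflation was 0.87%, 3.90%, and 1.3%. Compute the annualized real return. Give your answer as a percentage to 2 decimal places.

5.11%

Cumulative inflation factor: 1.0087 × 1.0390 × 1.013 ≈ 1.06166.
Nominal growth factor: 1.23300. Real growth factor = 1.23300 / 1.06166 ≈ 1.16138.
Annualized: 1.16138^(1/3) − 1 ≈ 0.05114.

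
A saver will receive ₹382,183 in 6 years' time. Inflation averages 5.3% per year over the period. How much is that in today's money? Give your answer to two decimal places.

₹280,350.37

Price-level factor over 6 years: (1 + 5.3%)^6 ≈ 1.3632334286.
Purchasing power today: ₹382,183 divided by that factor.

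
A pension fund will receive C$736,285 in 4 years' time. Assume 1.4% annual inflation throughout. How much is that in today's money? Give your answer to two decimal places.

C$696,456.72

Price-level factor over 4 years: (1 + 1.4%)^4 ≈ 1.0571870144.
Purchasing power today: C$736,285 divided by that factor.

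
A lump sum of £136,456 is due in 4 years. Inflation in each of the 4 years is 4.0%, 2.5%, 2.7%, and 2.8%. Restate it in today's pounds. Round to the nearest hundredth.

Price-level factor over 4 years: 1.040 × 1.025 × 1.027 × 1.028 = 1.125435896.
Purchasing power today: £136,456 divided by that factor.

£121,247.24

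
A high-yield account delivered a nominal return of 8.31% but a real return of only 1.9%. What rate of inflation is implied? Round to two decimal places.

6.29%

From (1+r_nom) = (1+r_real)(1+π), we get 1+π = (1 + 8.31%)/(1 + 1.9%) = 1.0831/1.019 ≈ 1.06290.
So π ≈ 6.2905%.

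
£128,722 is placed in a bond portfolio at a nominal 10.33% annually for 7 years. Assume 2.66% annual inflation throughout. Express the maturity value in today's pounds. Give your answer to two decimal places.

£213,156.85

Nominal value at maturity: £128,722 × (1 + 10.33%)^7 ≈ £256,158.11.
Price-level factor over 7 years: (1 + 2.66%)^7 ≈ 1.2017353029.
Dividing the nominal maturity value by the price-level factor gives the value in today's money.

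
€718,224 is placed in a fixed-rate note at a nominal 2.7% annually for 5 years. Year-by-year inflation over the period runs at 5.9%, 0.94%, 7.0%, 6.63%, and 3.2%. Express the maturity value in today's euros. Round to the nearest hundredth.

€651,943.54

Nominal value at maturity: €718,224 × (1 + 2.7%)^5 ≈ €820,563.38.
Price-level factor over 5 years: 1.059 × 1.0094 × 1.070 × 1.0663 × 1.032 ≈ 1.2586417824.
Dividing the nominal maturity value by the price-level factor gives the value in today's money.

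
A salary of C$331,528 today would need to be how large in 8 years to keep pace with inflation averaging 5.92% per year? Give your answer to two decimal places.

Cumulative price-level factor: (1+5.92%)^8 ≈ 1.5842502224.
The nominal amount required is C$331,528 scaled up by that factor.

C$525,223.31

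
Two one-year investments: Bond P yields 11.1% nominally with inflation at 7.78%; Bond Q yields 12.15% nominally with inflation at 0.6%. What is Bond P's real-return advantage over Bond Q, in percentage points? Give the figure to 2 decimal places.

-8.40

Bond P real return: 1.111/1.0778 − 1 = 3.080%.
Bond Q real return: 1.1215/1.006 − 1 = 11.481%.
Difference: 3.080 − 11.481 = -8.401 pp.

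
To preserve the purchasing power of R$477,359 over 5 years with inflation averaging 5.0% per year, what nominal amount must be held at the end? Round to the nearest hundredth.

R$609,244.49

Cumulative price-level factor: (1+5.0%)^5 = 1.2762815625.
The nominal amount required is R$477,359 scaled up by that factor.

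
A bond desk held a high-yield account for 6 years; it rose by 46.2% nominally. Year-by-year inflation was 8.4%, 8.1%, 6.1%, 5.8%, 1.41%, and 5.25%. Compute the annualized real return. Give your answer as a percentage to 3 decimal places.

Cumulative inflation factor: 1.084 × 1.081 × 1.061 × 1.058 × 1.0141 × 1.0525 ≈ 1.40397.
Nominal growth factor: 1.46200. Real growth factor = 1.46200 / 1.40397 ≈ 1.04133.
Annualized: 1.04133^(1/6) − 1 ≈ 0.00677.

0.677%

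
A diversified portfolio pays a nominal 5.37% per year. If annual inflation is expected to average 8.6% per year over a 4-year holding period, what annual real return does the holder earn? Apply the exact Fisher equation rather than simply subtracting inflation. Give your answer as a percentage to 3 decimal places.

With constant rates the annual real return is the same each year: (1+5.37%)/(1+8.6%) − 1 = -0.02974.

-2.974%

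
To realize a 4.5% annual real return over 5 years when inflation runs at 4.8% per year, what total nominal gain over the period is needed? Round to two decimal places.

57.54%

Required annual nominal rate: (1+4.5%)(1+4.8%) − 1 = 9.516%.
Cumulative over 5 years: (1 + 0.09516)^5 − 1 ≈ 0.57539.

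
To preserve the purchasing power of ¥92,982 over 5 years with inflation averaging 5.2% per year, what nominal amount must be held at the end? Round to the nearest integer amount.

¥119,806

Cumulative price-level factor: (1+5.2%)^5 ≈ 1.2884830183.
Multiplying ¥92,982 by the price-level factor gives the future nominal sum.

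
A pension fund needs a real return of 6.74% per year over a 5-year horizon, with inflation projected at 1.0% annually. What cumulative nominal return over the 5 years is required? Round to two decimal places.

45.63%

Required annual nominal rate: (1+6.74%)(1+1.0%) − 1 = 7.8074%.
Cumulative over 5 years: (1 + 0.078074)^5 − 1 ≈ 0.45627.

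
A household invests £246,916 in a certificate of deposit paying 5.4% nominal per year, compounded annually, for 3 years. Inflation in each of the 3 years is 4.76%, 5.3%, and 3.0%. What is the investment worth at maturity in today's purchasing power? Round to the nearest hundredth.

£254,454.41

Nominal value at maturity: £246,916 × (1 + 5.4%)^3 ≈ £289,115.29.
Price-level factor over 3 years: 1.0476 × 1.053 × 1.030 = 1.136216484.
The maturity value deflated by that factor is the answer in today's purchasing power.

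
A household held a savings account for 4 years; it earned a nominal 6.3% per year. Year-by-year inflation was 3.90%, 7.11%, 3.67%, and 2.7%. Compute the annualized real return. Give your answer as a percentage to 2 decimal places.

Cumulative inflation factor: 1.0390 × 1.0711 × 1.0367 × 1.027 ≈ 1.18487.
Nominal growth factor: 1.27683. Real growth factor = 1.27683 / 1.18487 ≈ 1.07762.
Annualized: 1.07762^(1/4) − 1 ≈ 0.01886.

1.89%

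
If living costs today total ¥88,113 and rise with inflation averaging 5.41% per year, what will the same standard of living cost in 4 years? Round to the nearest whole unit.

Cumulative price-level factor: (1+5.41%)^4 ≈ 1.2346027879.
Multiplying ¥88,113 by the price-level factor gives the future nominal sum.

¥108,785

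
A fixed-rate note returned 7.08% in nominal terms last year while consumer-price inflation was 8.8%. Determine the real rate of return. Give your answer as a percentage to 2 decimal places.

-1.58%

Real return via the Fisher equation: (1 + 7.08%)/(1 + 8.8%) − 1 = 1.0708/1.088 − 1 ≈ -0.01581.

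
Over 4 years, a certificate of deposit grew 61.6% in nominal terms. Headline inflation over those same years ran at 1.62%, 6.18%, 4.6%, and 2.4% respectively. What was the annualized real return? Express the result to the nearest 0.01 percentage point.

8.74%

Cumulative inflation factor: 1.0162 × 1.0618 × 1.046 × 1.024 ≈ 1.15572.
Nominal growth factor: 1.61600. Real growth factor = 1.61600 / 1.15572 ≈ 1.39826.
Annualized: 1.39826^(1/4) − 1 ≈ 0.08742.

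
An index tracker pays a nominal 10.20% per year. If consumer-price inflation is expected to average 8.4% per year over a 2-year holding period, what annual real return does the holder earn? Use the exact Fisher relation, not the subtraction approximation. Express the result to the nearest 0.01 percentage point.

With constant rates the annual real return is the same each year: (1+10.20%)/(1+8.4%) − 1 = 0.01661.

1.66%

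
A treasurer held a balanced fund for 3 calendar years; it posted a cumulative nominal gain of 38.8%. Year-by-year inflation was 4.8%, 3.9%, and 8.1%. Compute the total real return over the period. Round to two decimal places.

Cumulative inflation factor: 1.048 × 1.039 × 1.081 ≈ 1.17707.
Nominal growth factor: 1.38800. Real growth factor = 1.38800 / 1.17707 ≈ 1.17920.
Total real return ≈ 17.9199%.

17.92%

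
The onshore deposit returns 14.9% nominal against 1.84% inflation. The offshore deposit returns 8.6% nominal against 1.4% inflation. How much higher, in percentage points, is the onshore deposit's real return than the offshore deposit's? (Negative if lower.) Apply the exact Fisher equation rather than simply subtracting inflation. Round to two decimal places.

The onshore deposit real return: 1.149/1.0184 − 1 = 12.824%.
The offshore deposit real return: 1.086/1.014 − 1 = 7.101%.
Difference: 12.824 − 7.101 = 5.723 pp.

5.72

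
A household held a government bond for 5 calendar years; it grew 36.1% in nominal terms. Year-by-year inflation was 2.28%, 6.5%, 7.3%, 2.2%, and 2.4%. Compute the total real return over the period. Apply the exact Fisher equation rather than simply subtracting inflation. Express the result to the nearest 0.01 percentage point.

11.27%

Cumulative inflation factor: 1.0228 × 1.065 × 1.073 × 1.022 × 1.024 ≈ 1.22318.
Nominal growth factor: 1.36100. Real growth factor = 1.36100 / 1.22318 ≈ 1.11267.
Total real return ≈ 11.2672%.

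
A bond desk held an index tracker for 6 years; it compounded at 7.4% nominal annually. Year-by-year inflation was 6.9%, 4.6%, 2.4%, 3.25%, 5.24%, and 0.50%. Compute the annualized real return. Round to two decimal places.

3.47%

Cumulative inflation factor: 1.069 × 1.046 × 1.024 × 1.0325 × 1.0524 × 1.0050 ≈ 1.25039.
Nominal growth factor: 1.53471. Real growth factor = 1.53471 / 1.25039 ≈ 1.22738.
Annualized: 1.22738^(1/6) − 1 ≈ 0.03474.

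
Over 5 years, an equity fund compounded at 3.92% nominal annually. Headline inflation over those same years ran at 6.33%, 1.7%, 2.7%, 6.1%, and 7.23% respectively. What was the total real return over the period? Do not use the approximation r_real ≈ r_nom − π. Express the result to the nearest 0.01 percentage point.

Cumulative inflation factor: 1.0633 × 1.017 × 1.027 × 1.061 × 1.0723 ≈ 1.26351.
Nominal growth factor: 1.21198. Real growth factor = 1.21198 / 1.26351 ≈ 0.95922.
Total real return ≈ -4.0783%.

-4.08%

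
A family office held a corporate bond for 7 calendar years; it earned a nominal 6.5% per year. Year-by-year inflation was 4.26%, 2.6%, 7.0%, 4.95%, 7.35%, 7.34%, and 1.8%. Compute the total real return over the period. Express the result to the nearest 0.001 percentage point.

Cumulative inflation factor: 1.0426 × 1.026 × 1.070 × 1.0495 × 1.0735 × 1.0734 × 1.018 ≈ 1.40910.
Nominal growth factor: 1.55399. Real growth factor = 1.55399 / 1.40910 ≈ 1.10282.
Total real return ≈ 10.2820%.

10.282%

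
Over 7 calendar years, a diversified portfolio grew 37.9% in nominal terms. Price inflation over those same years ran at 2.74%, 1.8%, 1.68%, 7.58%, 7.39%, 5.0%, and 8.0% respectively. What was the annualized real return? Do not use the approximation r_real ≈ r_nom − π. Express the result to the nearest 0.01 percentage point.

-0.15%

Cumulative inflation factor: 1.0274 × 1.018 × 1.0168 × 1.0758 × 1.0739 × 1.050 × 1.080 ≈ 1.39326.
Nominal growth factor: 1.37900. Real growth factor = 1.37900 / 1.39326 ≈ 0.98977.
Annualized: 0.98977^(1/7) − 1 ≈ -0.00147.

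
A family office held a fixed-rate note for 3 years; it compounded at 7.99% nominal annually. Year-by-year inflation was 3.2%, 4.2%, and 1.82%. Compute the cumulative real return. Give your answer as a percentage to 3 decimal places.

Cumulative inflation factor: 1.032 × 1.042 × 1.0182 ≈ 1.09492.
Nominal growth factor: 1.25936. Real growth factor = 1.25936 / 1.09492 ≈ 1.15019.
Total real return ≈ 15.0191%.

15.019%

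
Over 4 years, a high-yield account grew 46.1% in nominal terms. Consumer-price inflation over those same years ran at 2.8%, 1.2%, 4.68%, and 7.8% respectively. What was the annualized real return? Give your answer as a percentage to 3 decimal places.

Cumulative inflation factor: 1.028 × 1.012 × 1.0468 × 1.078 ≈ 1.17397.
Nominal growth factor: 1.46100. Real growth factor = 1.46100 / 1.17397 ≈ 1.24450.
Annualized: 1.24450^(1/4) − 1 ≈ 0.05621.

5.621%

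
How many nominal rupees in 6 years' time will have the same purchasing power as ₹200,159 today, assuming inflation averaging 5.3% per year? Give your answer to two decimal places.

Cumulative price-level factor: (1+5.3%)^6 ≈ 1.3632334286.
Multiplying ₹200,159 by the price-level factor gives the future nominal sum.

₹272,863.44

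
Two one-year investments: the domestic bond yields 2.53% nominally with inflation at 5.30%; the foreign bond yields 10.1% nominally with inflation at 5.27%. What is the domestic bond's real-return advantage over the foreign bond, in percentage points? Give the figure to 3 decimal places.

-7.219

The domestic bond real return: 1.0253/1.0530 − 1 = -2.6306%.
The foreign bond real return: 1.101/1.0527 − 1 = 4.5882%.
Difference: -2.6306 − 4.5882 = -7.2188 pp.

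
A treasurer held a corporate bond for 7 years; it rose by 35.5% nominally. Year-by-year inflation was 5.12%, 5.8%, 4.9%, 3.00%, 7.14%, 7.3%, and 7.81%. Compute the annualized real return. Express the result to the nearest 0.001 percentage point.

Cumulative inflation factor: 1.0512 × 1.058 × 1.049 × 1.0300 × 1.0714 × 1.073 × 1.0781 ≈ 1.48934.
Nominal growth factor: 1.35500. Real growth factor = 1.35500 / 1.48934 ≈ 0.90980.
Annualized: 0.90980^(1/7) − 1 ≈ -0.01341.

-1.341%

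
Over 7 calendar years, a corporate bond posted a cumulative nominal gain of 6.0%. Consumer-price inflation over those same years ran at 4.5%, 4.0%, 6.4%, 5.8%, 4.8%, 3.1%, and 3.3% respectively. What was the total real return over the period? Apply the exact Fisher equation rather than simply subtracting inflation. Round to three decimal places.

-22.374%

Cumulative inflation factor: 1.045 × 1.040 × 1.064 × 1.058 × 1.048 × 1.031 × 1.033 ≈ 1.36552.
Nominal growth factor: 1.06000. Real growth factor = 1.06000 / 1.36552 ≈ 0.77626.
Total real return ≈ -22.3737%.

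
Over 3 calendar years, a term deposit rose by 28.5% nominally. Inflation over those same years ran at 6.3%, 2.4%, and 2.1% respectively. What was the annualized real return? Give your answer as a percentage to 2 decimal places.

4.96%

Cumulative inflation factor: 1.063 × 1.024 × 1.021 ≈ 1.11137.
Nominal growth factor: 1.28500. Real growth factor = 1.28500 / 1.11137 ≈ 1.15623.
Annualized: 1.15623^(1/3) − 1 ≈ 0.04958.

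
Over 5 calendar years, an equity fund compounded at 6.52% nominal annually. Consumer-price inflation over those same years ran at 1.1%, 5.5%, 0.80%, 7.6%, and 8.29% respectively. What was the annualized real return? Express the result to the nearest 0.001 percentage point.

1.826%

Cumulative inflation factor: 1.011 × 1.055 × 1.0080 × 1.076 × 1.0829 ≈ 1.25275.
Nominal growth factor: 1.37137. Real growth factor = 1.37137 / 1.25275 ≈ 1.09469.
Annualized: 1.09469^(1/5) − 1 ≈ 0.01826.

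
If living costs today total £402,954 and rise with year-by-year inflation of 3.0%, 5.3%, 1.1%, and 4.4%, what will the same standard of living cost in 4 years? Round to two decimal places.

Cumulative price-level factor: 1.030 × 1.053 × 1.011 × 1.044 ≈ 1.1447673916.
The nominal amount required is £402,954 scaled up by that factor.

£461,288.60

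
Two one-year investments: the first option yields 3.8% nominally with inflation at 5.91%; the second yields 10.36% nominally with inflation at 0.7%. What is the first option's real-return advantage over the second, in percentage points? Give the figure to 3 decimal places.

The first option real return: 1.038/1.0591 − 1 = -1.9923%.
The second real return: 1.1036/1.007 − 1 = 9.5929%.
Difference: -1.9923 − 9.5929 = -11.5852 pp.

-11.585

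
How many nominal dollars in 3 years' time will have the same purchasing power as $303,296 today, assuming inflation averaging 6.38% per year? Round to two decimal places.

Cumulative price-level factor: (1+6.38%)^3 ≈ 1.2038710141.
Multiplying $303,296 by the price-level factor gives the future nominal sum.

$365,129.26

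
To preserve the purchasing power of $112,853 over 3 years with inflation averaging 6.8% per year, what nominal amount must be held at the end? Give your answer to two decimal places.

Cumulative price-level factor: (1+6.8%)^3 = 1.218186432.
Multiplying $112,853 by the price-level factor gives the future nominal sum.

$137,475.99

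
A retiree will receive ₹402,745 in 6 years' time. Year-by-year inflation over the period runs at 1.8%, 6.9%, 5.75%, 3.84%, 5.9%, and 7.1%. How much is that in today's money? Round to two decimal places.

Price-level factor over 6 years: 1.018 × 1.069 × 1.0575 × 1.0384 × 1.059 × 1.071 ≈ 1.3553640735.
Purchasing power today: ₹402,745 divided by that factor.

₹297,148.94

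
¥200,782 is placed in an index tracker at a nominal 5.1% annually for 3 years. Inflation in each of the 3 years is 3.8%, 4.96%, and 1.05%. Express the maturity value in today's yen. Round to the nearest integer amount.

Nominal value at maturity: ¥200,782 × (1 + 5.1%)^3 ≈ ¥233,095.
Price-level factor over 3 years: 1.038 × 1.0496 × 1.0105 = 1.1009243904.
The maturity value deflated by that factor is the answer in today's purchasing power.

¥211,727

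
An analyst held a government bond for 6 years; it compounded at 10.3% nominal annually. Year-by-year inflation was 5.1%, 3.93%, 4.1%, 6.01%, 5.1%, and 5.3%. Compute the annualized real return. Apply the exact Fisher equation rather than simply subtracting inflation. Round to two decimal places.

Cumulative inflation factor: 1.051 × 1.0393 × 1.041 × 1.0601 × 1.051 × 1.053 ≈ 1.33405.
Nominal growth factor: 1.80075. Real growth factor = 1.80075 / 1.33405 ≈ 1.34984.
Annualized: 1.34984^(1/6) − 1 ≈ 0.05127.

5.13%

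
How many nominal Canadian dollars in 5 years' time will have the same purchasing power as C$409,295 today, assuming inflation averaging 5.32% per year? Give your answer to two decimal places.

Cumulative price-level factor: (1+5.32%)^5 ≈ 1.2958485651.
The nominal amount required is C$409,295 scaled up by that factor.

C$530,384.34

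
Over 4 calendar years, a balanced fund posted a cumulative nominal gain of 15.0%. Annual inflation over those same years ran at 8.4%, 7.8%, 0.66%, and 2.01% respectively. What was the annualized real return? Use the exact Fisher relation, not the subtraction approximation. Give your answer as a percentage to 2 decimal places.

-1.06%

Cumulative inflation factor: 1.084 × 1.078 × 1.0066 × 1.0201 ≈ 1.19991.
Nominal growth factor: 1.15000. Real growth factor = 1.15000 / 1.19991 ≈ 0.95841.
Annualized: 0.95841^(1/4) − 1 ≈ -0.01056.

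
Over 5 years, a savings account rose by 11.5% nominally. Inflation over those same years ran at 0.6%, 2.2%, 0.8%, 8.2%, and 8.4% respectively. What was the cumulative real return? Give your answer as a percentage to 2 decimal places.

Cumulative inflation factor: 1.006 × 1.022 × 1.008 × 1.082 × 1.084 ≈ 1.21553.
Nominal growth factor: 1.11500. Real growth factor = 1.11500 / 1.21553 ≈ 0.91729.
Total real return ≈ -8.2705%.

-8.27%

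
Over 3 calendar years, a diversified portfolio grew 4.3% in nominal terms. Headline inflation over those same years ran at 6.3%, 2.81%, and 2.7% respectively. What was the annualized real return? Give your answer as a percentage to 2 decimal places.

Cumulative inflation factor: 1.063 × 1.0281 × 1.027 ≈ 1.12238.
Nominal growth factor: 1.04300. Real growth factor = 1.04300 / 1.12238 ≈ 0.92928.
Annualized: 0.92928^(1/3) − 1 ≈ -0.02415.

-2.42%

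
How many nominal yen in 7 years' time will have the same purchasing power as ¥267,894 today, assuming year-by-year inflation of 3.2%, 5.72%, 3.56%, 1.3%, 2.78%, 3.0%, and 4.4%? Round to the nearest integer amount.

¥338,881

Cumulative price-level factor: 1.032 × 1.0572 × 1.0356 × 1.013 × 1.0278 × 1.030 × 1.044 ≈ 1.2649829607.
The nominal amount required is ¥267,894 scaled up by that factor.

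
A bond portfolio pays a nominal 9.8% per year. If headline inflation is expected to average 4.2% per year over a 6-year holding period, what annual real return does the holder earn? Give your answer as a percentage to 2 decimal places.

With constant rates the annual real return is the same each year: (1+9.8%)/(1+4.2%) − 1 = 0.05374.

5.37%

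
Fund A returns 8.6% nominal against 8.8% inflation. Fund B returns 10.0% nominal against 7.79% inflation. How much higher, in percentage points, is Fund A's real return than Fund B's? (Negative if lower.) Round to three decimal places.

Fund A real return: 1.086/1.088 − 1 = -0.1838%.
Fund B real return: 1.100/1.0779 − 1 = 2.0503%.
Difference: -0.1838 − 2.0503 = -2.2341 pp.

-2.234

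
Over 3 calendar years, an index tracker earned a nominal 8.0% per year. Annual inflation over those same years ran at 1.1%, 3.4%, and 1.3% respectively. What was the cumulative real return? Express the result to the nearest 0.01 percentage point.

18.96%

Cumulative inflation factor: 1.011 × 1.034 × 1.013 ≈ 1.05896.
Nominal growth factor: 1.25971. Real growth factor = 1.25971 / 1.05896 ≈ 1.18957.
Total real return ≈ 18.9570%.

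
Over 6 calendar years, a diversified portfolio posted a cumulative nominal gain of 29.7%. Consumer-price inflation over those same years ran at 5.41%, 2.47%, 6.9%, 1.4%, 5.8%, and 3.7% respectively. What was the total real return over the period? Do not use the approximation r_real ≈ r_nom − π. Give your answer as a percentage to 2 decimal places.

0.97%

Cumulative inflation factor: 1.0541 × 1.0247 × 1.069 × 1.014 × 1.058 × 1.037 ≈ 1.28457.
Nominal growth factor: 1.29700. Real growth factor = 1.29700 / 1.28457 ≈ 1.00967.
Total real return ≈ 0.9674%.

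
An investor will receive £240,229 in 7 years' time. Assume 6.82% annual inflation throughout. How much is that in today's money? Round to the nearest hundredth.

Price-level factor over 7 years: (1 + 6.82%)^7 ≈ 1.5869674366.
Purchasing power today: £240,229 divided by that factor.

£151,376.14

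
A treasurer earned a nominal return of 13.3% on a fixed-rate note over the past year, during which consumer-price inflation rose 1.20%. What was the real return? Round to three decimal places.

11.957%

Real return via the Fisher equation: (1 + 13.3%)/(1 + 1.20%) − 1 = 1.133/1.0120 − 1 ≈ 0.11957.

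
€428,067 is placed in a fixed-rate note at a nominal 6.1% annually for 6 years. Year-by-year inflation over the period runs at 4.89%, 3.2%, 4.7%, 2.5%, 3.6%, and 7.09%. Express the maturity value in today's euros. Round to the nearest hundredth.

€473,817.45

Nominal value at maturity: €428,067 × (1 + 6.1%)^6 ≈ €610,666.44.
Price-level factor over 6 years: 1.0489 × 1.032 × 1.047 × 1.025 × 1.036 × 1.0709 ≈ 1.2888221868.
The maturity value deflated by that factor is the answer in today's purchasing power.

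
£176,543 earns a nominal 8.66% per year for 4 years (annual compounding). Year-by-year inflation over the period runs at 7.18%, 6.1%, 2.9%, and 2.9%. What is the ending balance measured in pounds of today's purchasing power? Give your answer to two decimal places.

£204,394.60

Nominal value at maturity: £176,543 × (1 + 8.66%)^4 ≈ £246,110.03.
Price-level factor over 4 years: 1.0718 × 1.061 × 1.029 × 1.029 ≈ 1.2040925966.
The maturity value deflated by that factor is the answer in today's purchasing power.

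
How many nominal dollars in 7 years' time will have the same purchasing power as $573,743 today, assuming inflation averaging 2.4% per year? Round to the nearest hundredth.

Cumulative price-level factor: (1+2.4%)^7 ≈ 1.1805916207.
Multiplying $573,743 by the price-level factor gives the future nominal sum.

$677,356.18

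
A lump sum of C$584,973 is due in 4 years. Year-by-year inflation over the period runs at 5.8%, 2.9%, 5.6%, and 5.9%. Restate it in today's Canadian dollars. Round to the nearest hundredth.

C$480,479.54

Price-level factor over 4 years: 1.058 × 1.029 × 1.056 × 1.059 ≈ 1.2174774353.
Purchasing power today: C$584,973 divided by that factor.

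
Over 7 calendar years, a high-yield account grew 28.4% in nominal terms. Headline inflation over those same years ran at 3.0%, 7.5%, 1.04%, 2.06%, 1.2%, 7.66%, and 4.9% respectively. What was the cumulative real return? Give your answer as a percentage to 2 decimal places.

Cumulative inflation factor: 1.030 × 1.075 × 1.0104 × 1.0206 × 1.012 × 1.0766 × 1.049 ≈ 1.30498.
Nominal growth factor: 1.28400. Real growth factor = 1.28400 / 1.30498 ≈ 0.98392.
Total real return ≈ -1.6079%.

-1.61%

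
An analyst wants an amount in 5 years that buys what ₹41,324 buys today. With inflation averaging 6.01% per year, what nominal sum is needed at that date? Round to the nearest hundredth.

Cumulative price-level factor: (1+6.01%)^5 ≈ 1.3388569352.
The nominal amount required is ₹41,324 scaled up by that factor.

₹55,326.92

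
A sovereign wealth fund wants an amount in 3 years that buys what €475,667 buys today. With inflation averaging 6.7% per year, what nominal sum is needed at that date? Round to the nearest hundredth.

Cumulative price-level factor: (1+6.7%)^3 = 1.214767763.
Multiplying €475,667 by the price-level factor gives the future nominal sum.

€577,824.94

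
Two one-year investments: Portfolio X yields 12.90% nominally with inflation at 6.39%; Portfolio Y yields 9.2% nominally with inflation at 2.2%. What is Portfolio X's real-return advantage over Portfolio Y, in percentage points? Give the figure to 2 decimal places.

Portfolio X real return: 1.1290/1.0639 − 1 = 6.119%.
Portfolio Y real return: 1.092/1.022 − 1 = 6.849%.
Difference: 6.119 − 6.849 = -0.730 pp.

-0.73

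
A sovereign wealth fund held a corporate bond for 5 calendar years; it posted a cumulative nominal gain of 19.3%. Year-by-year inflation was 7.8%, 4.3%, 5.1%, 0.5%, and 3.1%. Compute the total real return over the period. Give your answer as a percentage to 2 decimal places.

-2.57%

Cumulative inflation factor: 1.078 × 1.043 × 1.051 × 1.005 × 1.031 ≈ 1.22442.
Nominal growth factor: 1.19300. Real growth factor = 1.19300 / 1.22442 ≈ 0.97434.
Total real return ≈ -2.5661%.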